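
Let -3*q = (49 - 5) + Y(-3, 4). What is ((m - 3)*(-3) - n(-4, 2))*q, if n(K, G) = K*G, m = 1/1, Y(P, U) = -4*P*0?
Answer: -616/3 ≈ -205.33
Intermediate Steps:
Y(P, U) = 0
m = 1
n(K, G) = G*K
q = -44/3 (q = -((49 - 5) + 0)/3 = -(44 + 0)/3 = -⅓*44 = -44/3 ≈ -14.667)
((m - 3)*(-3) - n(-4, 2))*q = ((1 - 3)*(-3) - 2*(-4))*(-44/3) = (-2*(-3) - 1*(-8))*(-44/3) = (6 + 8)*(-44/3) = 14*(-44/3) = -616/3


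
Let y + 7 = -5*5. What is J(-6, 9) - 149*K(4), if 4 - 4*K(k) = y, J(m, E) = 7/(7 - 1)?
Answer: -8039/6 ≈ -1339.8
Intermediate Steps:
y = -32 (y = -7 - 5*5 = -7 - 25 = -32)
J(m, E) = 7/6
K(k) = 9 (K(k) = 1 - ¼*(-32) = 1 + 8 = 9)
J(-6, 9) - 149*K(4) = 7/6 - 149*9 = 7/6 - 1341 = -8039/6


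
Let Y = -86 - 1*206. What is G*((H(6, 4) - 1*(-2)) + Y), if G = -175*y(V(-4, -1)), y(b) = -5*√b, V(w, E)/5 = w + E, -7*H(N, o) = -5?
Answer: -1265625*I ≈ -1.2656e+6*I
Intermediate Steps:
H(N, o) = 5/7 (H(N, o) = -⅐*(-5) = 5/7)
V(w, E) = 5*E + 5*w (V(w, E) = 5*(w + E) = 5*(E + w) = 5*E + 5*w)
G = 4375*I (G = -(-875)*√(5*(-1) + 5*(-4)) = -(-875)*√(-5 - 20) = -(-875)*√(-25) = -(-875)*5*I = -(-4375)*I = 4375*I ≈ 4375.0*I)
Y = -292 (Y = -86 - 206 = -292)
G*((H(6, 4) - 1*(-2)) + Y) = (4375*I)*((5/7 - 1*(-2)) - 292) = (4375*I)*((5/7 + 2) - 292) = (4375*I)*(19/7 - 292) = (4375*I)*(-2025/7) = -1265625*I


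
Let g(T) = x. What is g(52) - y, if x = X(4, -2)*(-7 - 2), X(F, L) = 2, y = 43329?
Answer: -43347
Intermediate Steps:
x = -18 (x = 2*(-7 - 2) = 2*(-9) = -18)
g(T) = -18
g(52) - y = -18 - 1*43329 = -18 - 43329 = -43347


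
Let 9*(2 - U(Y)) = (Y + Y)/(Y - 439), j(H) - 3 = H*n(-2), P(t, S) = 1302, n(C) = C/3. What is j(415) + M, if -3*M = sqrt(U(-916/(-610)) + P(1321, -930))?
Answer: -821/3 - 2*sqrt(52241170888119)/1200933 ≈ -285.70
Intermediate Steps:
n(C) = C/3 (n(C) = C*(1/3) = C/3)
j(H) = 3 - 2*H/3 (j(H) = 3 + H*((1/3)*(-2)) = 3 + H*(-2/3) = 3 - 2*H/3)
U(Y) = 2 - 2*Y/(9*(-439 + Y)) (U(Y) = 2 - (Y + Y)/(9*(Y - 439)) = 2 - 2*Y/(9*(-439 + Y)))
M = -2*sqrt(52241170888119)/1200933 (M = -sqrt(2*(-3951 + 8*(-916/(-610)))/(9*(-439 - 916/(-610))) + 1302)/3 = -sqrt(2*(-3951 + 8*(-916*(-1/610)))/(9*(-439 - 916*(-1/610))) + 1302)/3 = -sqrt(2*(-3951 + 8*(458/305))/(9*(-439 + 458/305)) + 1302)/3 = -sqrt(2*(-3951 + 3664/305)/(9*(-133437/305)) + 1302)/3 = -sqrt((2/9)*(-305/133437)*(-1201391/305) + 1302)/3 = -sqrt(2402782/1200933 + 1302)/3 = -2*sqrt(52241170888119)/1200933 ≈ -12.037)
j(415) + M = (3 - 2/3*415) - 2*sqrt(52241170888119)/1200933 = (3 - 830/3) - 2*sqrt(52241170888119)/1200933 = -821/3 - 2*sqrt(52241170888119)/1200933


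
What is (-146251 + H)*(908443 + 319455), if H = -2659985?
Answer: -3445771571928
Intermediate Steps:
(-146251 + H)*(908443 + 319455) = (-146251 - 2659985)*(908443 + 319455) = -2806236*1227898 = -3445771571928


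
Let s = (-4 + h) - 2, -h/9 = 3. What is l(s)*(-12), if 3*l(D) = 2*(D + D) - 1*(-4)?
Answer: 512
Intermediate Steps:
h = -27 (h = -9*3 = -27)
s = -33 (s = (-4 - 27) - 2 = -31 - 2 = -33)
l(D) = 4/3 + 4*D/3 (l(D) = (2*(D + D) - 1*(-4))/3 = (2*(2*D) + 4)/3 = (4*D + 4)/3 = (4 + 4*D)/3 = 4/3 + 4*D/3)
l(s)*(-12) = (4/3 + (4/3)*(-33))*(-12) = (4/3 - 44)*(-12) = -128/3*(-12) = 512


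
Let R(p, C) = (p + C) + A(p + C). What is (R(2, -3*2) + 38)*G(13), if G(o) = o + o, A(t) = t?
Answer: 780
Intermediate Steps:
G(o) = 2*o
R(p, C) = 2*C + 2*p (R(p, C) = (p + C) + (p + C) = (C + p) + (C + p) = 2*C + 2*p)
(R(2, -3*2) + 38)*G(13) = ((2*(-3*2) + 2*2) + 38)*(2*13) = ((2*(-6) + 4) + 38)*26 = ((-12 + 4) + 38)*26 = (-8 + 38)*26 = 30*26 = 780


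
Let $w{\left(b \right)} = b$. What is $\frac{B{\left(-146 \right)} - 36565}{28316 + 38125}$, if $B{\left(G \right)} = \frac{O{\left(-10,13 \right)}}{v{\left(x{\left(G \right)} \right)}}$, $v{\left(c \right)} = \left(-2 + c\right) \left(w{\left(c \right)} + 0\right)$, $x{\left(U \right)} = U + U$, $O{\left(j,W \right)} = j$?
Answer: $- \frac{1569516065}{2851913484} \approx -0.55034$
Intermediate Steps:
$x{\left(U \right)} = 2 U$
$v{\left(c \right)} = c \left(-2 + c\right)$ ($v{\left(c \right)} = \left(-2 + c\right) \left(c + 0\right) = \left(-2 + c\right) c = c \left(-2 + c\right)$)
$B{\left(G \right)} = - \frac{5}{G \left(-2 + 2 G\right)}$ ($B{\left(G \right)} = - \frac{10}{2 G \left(-2 + 2 G\right)} = - 10 \frac{1}{2 G \left(-2 + 2 G\right)} = - \frac{5}{G \left(-2 + 2 G\right)}$)
$\frac{B{\left(-146 \right)} - 36565}{28316 + 38125} = \frac{- \frac{5}{2 \left(-146\right) \left(-1 - 146\right)} - 36565}{28316 + 38125} = \frac{\left(- \frac{5}{2}\right) \left(- \frac{1}{146}\right) \frac{1}{-147} - 36565}{66441} = \left(\left(- \frac{5}{2}\right) \left(- \frac{1}{146}\right) \left(- \frac{1}{147}\right) - 36565\right) \frac{1}{66441} = \left(- \frac{5}{42924} - 36565\right) \frac{1}{66441} = \left(- \frac{1569516065}{42924}\right) \frac{1}{66441} = - \frac{1569516065}{2851913484}$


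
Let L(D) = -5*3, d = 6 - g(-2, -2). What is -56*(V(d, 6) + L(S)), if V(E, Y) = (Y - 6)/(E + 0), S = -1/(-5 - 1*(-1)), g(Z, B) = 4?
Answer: 840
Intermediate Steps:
d = 2 (d = 6 - 1*4 = 6 - 4 = 2)
S = 1/4 (S = -1/(-5 + 1) = -1/(-4) = -1*(-1/4) = 1/4 ≈ 0.25000)
L(D) = -15
V(E, Y) = (-6 + Y)/E
-56*(V(d, 6) + L(S)) = -56*((-6 + 6)/2 - 15) = -56*((1/2)*0 - 15) = -56*(0 - 15) = -56*(-15) = 840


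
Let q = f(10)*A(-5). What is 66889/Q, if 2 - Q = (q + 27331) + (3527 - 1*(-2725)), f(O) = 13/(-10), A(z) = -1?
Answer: -668890/335823 ≈ -1.9918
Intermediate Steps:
f(O) = -13/10 (f(O) = 13*(-⅒) = -13/10)
q = 13/10 (q = -13/10*(-1) = 13/10 ≈ 1.3000)
Q = -335823/10 (Q = 2 - ((13/10 + 27331) + (3527 - 1*(-2725))) = 2 - (273323/10 + (3527 + 2725)) = 2 - (273323/10 + 6252) = 2 - 1*335843/10 = 2 - 335843/10 = -335823/10 ≈ -33582.)
66889/Q = 66889/(-335823/10) = 66889*(-10/335823) = -668890/335823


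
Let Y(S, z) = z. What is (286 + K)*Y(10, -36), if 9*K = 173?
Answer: -10988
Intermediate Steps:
K = 173/9 (K = (1/9)*173 = 173/9 ≈ 19.222)
(286 + K)*Y(10, -36) = (286 + 173/9)*(-36) = (2747/9)*(-36) = -10988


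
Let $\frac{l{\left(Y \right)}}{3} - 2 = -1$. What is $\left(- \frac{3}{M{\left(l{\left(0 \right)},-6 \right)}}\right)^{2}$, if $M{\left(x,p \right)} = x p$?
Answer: $\frac{1}{36} \approx 0.027778$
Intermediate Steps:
$l{\left(Y \right)} = 3$ ($l{\left(Y \right)} = 6 + 3 \left(-1\right) = 6 - 3 = 3$)
$M{\left(x,p \right)} = p x$
$\left(- \frac{3}{M{\left(l{\left(0 \right)},-6 \right)}}\right)^{2} = \left(- \frac{3}{\left(-6\right) 3}\right)^{2} = \left(- \frac{3}{-18}\right)^{2} = \left(\left(-3\right) \left(- \frac{1}{18}\right)\right)^{2} = \left(\frac{1}{6}\right)^{2} = \frac{1}{36}$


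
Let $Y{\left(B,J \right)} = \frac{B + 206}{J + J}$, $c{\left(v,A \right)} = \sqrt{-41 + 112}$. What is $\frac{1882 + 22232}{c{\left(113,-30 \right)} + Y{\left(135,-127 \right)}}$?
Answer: $\frac{2088609996}{4464355} + \frac{1555738824 \sqrt{71}}{4464355} \approx 3404.2$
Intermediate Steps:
$c{\left(v,A \right)} = \sqrt{71}$
$Y{\left(B,J \right)} = \frac{206 + B}{2 J}$
$\frac{1882 + 22232}{c{\left(113,-30 \right)} + Y{\left(135,-127 \right)}} = \frac{1882 + 22232}{\sqrt{71} + \frac{206 + 135}{2 \left(-127\right)}} = \frac{24114}{\sqrt{71} + \frac{1}{2} \left(- \frac{1}{127}\right) 341} = \frac{24114}{\sqrt{71} - \frac{341}{254}} = \frac{24114}{- \frac{341}{254} + \sqrt{71}}$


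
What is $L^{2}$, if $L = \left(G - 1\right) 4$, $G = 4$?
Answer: $144$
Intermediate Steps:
$L = 12$ ($L = \left(4 - 1\right) 4 = 3 \cdot 4 = 12$)
$L^{2} = 12^{2} = 144$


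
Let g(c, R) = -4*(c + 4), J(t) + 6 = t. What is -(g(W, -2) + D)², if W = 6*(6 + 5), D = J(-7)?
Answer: -85849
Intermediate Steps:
J(t) = -6 + t
D = -13 (D = -6 - 7 = -13)
W = 66 (W = 6*11 = 66)
g(c, R) = -16 - 4*c (g(c, R) = -4*(4 + c) = -16 - 4*c)
-(g(W, -2) + D)² = -((-16 - 4*66) - 13)² = -((-16 - 264) - 13)² = -(-280 - 13)² = -1*(-293)² = -1*85849 = -85849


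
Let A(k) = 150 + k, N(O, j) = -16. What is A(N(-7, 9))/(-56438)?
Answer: -67/28219 ≈ -0.0023743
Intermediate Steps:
A(N(-7, 9))/(-56438) = (150 - 16)/(-56438) = 134*(-1/56438) = -67/28219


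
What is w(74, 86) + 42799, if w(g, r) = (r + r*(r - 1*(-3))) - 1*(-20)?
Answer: 50559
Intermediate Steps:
w(g, r) = 20 + r + r*(3 + r) (w(g, r) = (r + r*(r + 3)) + 20 = (r + r*(3 + r)) + 20 = 20 + r + r*(3 + r))
w(74, 86) + 42799 = (20 + 86**2 + 4*86) + 42799 = (20 + 7396 + 344) + 42799 = 7760 + 42799 = 50559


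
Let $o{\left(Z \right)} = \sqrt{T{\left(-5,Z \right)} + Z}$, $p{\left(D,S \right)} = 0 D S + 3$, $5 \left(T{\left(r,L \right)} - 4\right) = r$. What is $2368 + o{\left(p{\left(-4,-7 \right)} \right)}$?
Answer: $2368 + \sqrt{6} \approx 2370.4$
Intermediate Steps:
$T{\left(r,L \right)} = 4 + \frac{r}{5}$
$p{\left(D,S \right)} = 3$ ($p{\left(D,S \right)} = 0 S + 3 = 0 + 3 = 3$)
$o{\left(Z \right)} = \sqrt{3 + Z}$ ($o{\left(Z \right)} = \sqrt{\left(4 + \frac{1}{5} \left(-5\right)\right) + Z} = \sqrt{\left(4 - 1\right) + Z} = \sqrt{3 + Z}$)
$2368 + o{\left(p{\left(-4,-7 \right)} \right)} = 2368 + \sqrt{3 + 3} = 2368 + \sqrt{6}$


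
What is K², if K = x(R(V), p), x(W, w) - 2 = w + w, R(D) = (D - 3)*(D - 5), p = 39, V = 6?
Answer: 6400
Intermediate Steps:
R(D) = (-5 + D)*(-3 + D) (R(D) = (-3 + D)*(-5 + D) = (-5 + D)*(-3 + D))
x(W, w) = 2 + 2*w (x(W, w) = 2 + (w + w) = 2 + 2*w)
K = 80 (K = 2 + 2*39 = 2 + 78 = 80)
K² = 80² = 6400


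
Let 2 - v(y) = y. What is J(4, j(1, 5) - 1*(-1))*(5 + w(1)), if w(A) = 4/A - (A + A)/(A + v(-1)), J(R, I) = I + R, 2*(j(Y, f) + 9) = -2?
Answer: -85/2 ≈ -42.500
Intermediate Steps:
j(Y, f) = -10 (j(Y, f) = -9 + (½)*(-2) = -9 - 1 = -10)
v(y) = 2 - y
w(A) = 4/A - 2*A/(3 + A) (w(A) = 4/A - (A + A)/(A + (2 - 1*(-1))) = 4/A - 2*A/(A + (2 + 1)) = 4/A - 2*A/(A + 3) = 4/A - 2*A/(3 + A))
J(4, j(1, 5) - 1*(-1))*(5 + w(1)) = ((-10 - 1*(-1)) + 4)*(5 + 2*(6 - 1*1² + 2*1)/(1*(3 + 1))) = ((-10 + 1) + 4)*(5 + 2*1*(6 - 1*1 + 2)/4) = (-9 + 4)*(5 + 2*1*(¼)*(6 - 1 + 2)) = -5*(5 + 2*1*(¼)*7) = -5*(5 + 7/2) = -5*17/2 = -85/2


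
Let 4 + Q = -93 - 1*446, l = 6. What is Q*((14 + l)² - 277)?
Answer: -66789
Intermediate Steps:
Q = -543 (Q = -4 + (-93 - 1*446) = -4 + (-93 - 446) = -4 - 539 = -543)
Q*((14 + l)² - 277) = -543*((14 + 6)² - 277) = -543*(20² - 277) = -543*(400 - 277) = -543*123 = -66789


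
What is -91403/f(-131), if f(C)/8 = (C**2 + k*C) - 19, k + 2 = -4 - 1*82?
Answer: -91403/229360 ≈ -0.39851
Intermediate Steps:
k = -88 (k = -2 + (-4 - 1*82) = -2 + (-4 - 82) = -2 - 86 = -88)
f(C) = -152 - 704*C + 8*C**2 (f(C) = 8*((C**2 - 88*C) - 19) = 8*(-19 + C**2 - 88*C) = -152 - 704*C + 8*C**2)
-91403/f(-131) = -91403/(-152 - 704*(-131) + 8*(-131)**2) = -91403/(-152 + 92224 + 8*17161) = -91403/(-152 + 92224 + 137288) = -91403/229360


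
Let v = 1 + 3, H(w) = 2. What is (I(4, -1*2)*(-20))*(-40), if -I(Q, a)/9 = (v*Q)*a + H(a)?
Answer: 216000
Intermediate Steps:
v = 4
I(Q, a) = -18 - 36*Q*a (I(Q, a) = -9*((4*Q)*a + 2) = -9*(4*Q*a + 2) = -9*(2 + 4*Q*a) = -18 - 36*Q*a)
(I(4, -1*2)*(-20))*(-40) = ((-18 - 36*4*(-1*2))*(-20))*(-40) = ((-18 - 36*4*(-2))*(-20))*(-40) = ((-18 + 288)*(-20))*(-40) = (270*(-20))*(-40) = -5400*(-40) = 216000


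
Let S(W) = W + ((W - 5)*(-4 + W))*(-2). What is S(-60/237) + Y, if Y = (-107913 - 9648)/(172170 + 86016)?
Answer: -24381514587/537112942 ≈ -45.394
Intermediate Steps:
S(W) = W - 2*(-5 + W)*(-4 + W) (S(W) = W + ((-5 + W)*(-4 + W))*(-2) = W - 2*(-5 + W)*(-4 + W))
Y = -39187/86062 (Y = -117561/258186 = -117561*1/258186 = -39187/86062 ≈ -0.45533)
S(-60/237) + Y = (-40 - 2*(-60/237)² + 19*(-60/237)) - 39187/86062 = (-40 - 2*(-60*1/237)² + 19*(-60*1/237)) - 39187/86062 = (-40 - 2*(-20/79)² + 19*(-20/79)) - 39187/86062 = (-40 - 2*400/6241 - 380/79) - 39187/86062 = (-40 - 800/6241 - 380/79) - 39187/86062 = -280460/6241 - 39187/86062 = -24381514587/537112942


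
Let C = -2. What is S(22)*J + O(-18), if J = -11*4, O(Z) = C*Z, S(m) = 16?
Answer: -668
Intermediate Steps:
O(Z) = -2*Z
J = -44
S(22)*J + O(-18) = 16*(-44) - 2*(-18) = -704 + 36 = -668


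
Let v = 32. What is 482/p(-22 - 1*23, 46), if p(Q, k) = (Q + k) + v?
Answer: 482/33 ≈ 14.606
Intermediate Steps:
p(Q, k) = 32 + Q + k (p(Q, k) = (Q + k) + 32 = 32 + Q + k)
482/p(-22 - 1*23, 46) = 482/(32 + (-22 - 1*23) + 46) = 482/(32 + (-22 - 23) + 46) = 482/(32 - 45 + 46) = 482/33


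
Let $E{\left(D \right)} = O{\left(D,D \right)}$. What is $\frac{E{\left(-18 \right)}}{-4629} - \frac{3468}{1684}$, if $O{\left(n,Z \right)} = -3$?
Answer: $- \frac{1337360}{649603} \approx -2.0587$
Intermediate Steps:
$E{\left(D \right)} = -3$
$\frac{E{\left(-18 \right)}}{-4629} - \frac{3468}{1684} = - \frac{3}{-4629} - \frac{3468}{1684} = \left(-3\right) \left(- \frac{1}{4629}\right) - \frac{867}{421} = \frac{1}{1543} - \frac{867}{421} = - \frac{1337360}{649603}$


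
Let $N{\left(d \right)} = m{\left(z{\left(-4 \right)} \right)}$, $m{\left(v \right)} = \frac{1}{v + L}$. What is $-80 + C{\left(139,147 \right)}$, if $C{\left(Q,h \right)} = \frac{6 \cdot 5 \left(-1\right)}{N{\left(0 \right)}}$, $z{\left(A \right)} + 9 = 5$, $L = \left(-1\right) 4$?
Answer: $160$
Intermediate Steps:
$L = -4$
$z{\left(A \right)} = -4$ ($z{\left(A \right)} = -9 + 5 = -4$)
$m{\left(v \right)} = \frac{1}{-4 + v}$ ($m{\left(v \right)} = \frac{1}{v - 4} = \frac{1}{-4 + v}$)
$N{\left(d \right)} = - \frac{1}{8}$ ($N{\left(d \right)} = \frac{1}{-4 - 4} = \frac{1}{-8} = - \frac{1}{8}$)
$C{\left(Q,h \right)} = 240$ ($C{\left(Q,h \right)} = \frac{6 \cdot 5 \left(-1\right)}{- \frac{1}{8}} = 30 \left(-1\right) \left(-8\right) = \left(-30\right) \left(-8\right) = 240$)
$-80 + C{\left(139,147 \right)} = -80 + 240 = 160$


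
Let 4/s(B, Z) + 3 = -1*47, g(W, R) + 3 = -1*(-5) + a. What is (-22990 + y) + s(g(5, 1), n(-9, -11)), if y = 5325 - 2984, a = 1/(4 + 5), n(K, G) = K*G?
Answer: -516227/25 ≈ -20649.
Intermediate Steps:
n(K, G) = G*K
a = 1/9 ≈ 0.11111
y = 2341
g(W, R) = 19/9 (g(W, R) = -3 + (-1*(-5) + 1/9) = -3 + (5 + 1/9) = -3 + 46/9 = 19/9)
s(B, Z) = -2/25 (s(B, Z) = 4/(-3 - 1*47) = 4/(-3 - 47) = 4/(-50) = 4*(-1/50) = -2/25)
(-22990 + y) + s(g(5, 1), n(-9, -11)) = (-22990 + 2341) - 2/25 = -20649 - 2/25 = -516227/25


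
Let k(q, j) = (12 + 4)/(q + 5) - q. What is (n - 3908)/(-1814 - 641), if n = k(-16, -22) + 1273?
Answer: 5765/5401 ≈ 1.0674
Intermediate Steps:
k(q, j) = -q + 16/(5 + q) (k(q, j) = 16/(5 + q) - q = -q + 16/(5 + q))
n = 14163/11 (n = (16 - 1*(-16)**2 - 5*(-16))/(5 - 16) + 1273 = (16 - 1*256 + 80)/(-11) + 1273 = -(16 - 256 + 80)/11 + 1273 = -1/11*(-160) + 1273 = 160/11 + 1273 = 14163/11 ≈ 1287.5)
(n - 3908)/(-1814 - 641) = (14163/11 - 3908)/(-1814 - 641) = -28825/11/(-2455) = -28825/11*(-1/2455) = 5765/5401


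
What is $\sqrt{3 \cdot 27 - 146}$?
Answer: $i \sqrt{65} \approx 8.0623 i$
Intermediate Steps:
$\sqrt{3 \cdot 27 - 146} = \sqrt{81 - 146} = \sqrt{-65} = i \sqrt{65}$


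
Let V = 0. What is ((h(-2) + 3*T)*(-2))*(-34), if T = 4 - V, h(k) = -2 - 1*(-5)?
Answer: 1020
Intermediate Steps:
h(k) = 3 (h(k) = -2 + 5 = 3)
T = 4 (T = 4 - 1*0 = 4 + 0 = 4)
((h(-2) + 3*T)*(-2))*(-34) = ((3 + 3*4)*(-2))*(-34) = ((3 + 12)*(-2))*(-34) = (15*(-2))*(-34) = -30*(-34) = 1020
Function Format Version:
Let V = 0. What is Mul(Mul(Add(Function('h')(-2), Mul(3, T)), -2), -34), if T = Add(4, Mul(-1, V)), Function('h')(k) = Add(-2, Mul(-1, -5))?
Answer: 1020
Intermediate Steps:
Function('h')(k) = 3 (Function('h')(k) = Add(-2, 5) = 3)
T = 4 (T = Add(4, Mul(-1, 0)) = Add(4, 0) = 4)
Mul(Mul(Add(Function('h')(-2), Mul(3, T)), -2), -34) = Mul(Mul(Add(3, Mul(3, 4)), -2), -34) = Mul(Mul(Add(3, 12), -2), -34) = Mul(Mul(15, -2), -34) = Mul(-30, -34) = 1020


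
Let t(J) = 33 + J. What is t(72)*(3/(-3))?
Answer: -105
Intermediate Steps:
t(72)*(3/(-3)) = (33 + 72)*(3/(-3)) = 105*(3*(-1/3)) = 105*(-1) = -105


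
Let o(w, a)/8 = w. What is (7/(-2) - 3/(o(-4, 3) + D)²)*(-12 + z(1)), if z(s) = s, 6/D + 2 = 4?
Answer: 64823/1682 ≈ 38.539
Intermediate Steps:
D = 3 (D = 6/(-2 + 4) = 6/2 = 6*(½) = 3)
o(w, a) = 8*w
(7/(-2) - 3/(o(-4, 3) + D)²)*(-12 + z(1)) = (7/(-2) - 3/(8*(-4) + 3)²)*(-12 + 1) = (7*(-½) - 3/(-32 + 3)²)*(-11) = (-7/2 - 3/((-29)²))*(-11) = (-7/2 - 3/841)*(-11) = -5893/1682*(-11) = 64823/1682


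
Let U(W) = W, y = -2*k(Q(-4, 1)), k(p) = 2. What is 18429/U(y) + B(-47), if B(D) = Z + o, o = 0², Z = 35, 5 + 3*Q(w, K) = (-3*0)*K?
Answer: -18289/4 ≈ -4572.3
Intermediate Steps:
Q(w, K) = -5/3 (Q(w, K) = -5/3 + ((-3*0)*K)/3 = -5/3 + (0*K)/3 = -5/3 + (⅓)*0 = -5/3 + 0 = -5/3)
y = -4 (y = -2*2 = -4)
o = 0
B(D) = 35 (B(D) = 35 + 0 = 35)
18429/U(y) + B(-47) = 18429/(-4) + 35 = 18429*(-¼) + 35 = -18429/4 + 35 = -18289/4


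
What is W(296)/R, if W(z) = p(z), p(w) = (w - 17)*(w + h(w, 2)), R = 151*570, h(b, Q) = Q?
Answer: 13857/14345 ≈ 0.96598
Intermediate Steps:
R = 86070
p(w) = (-17 + w)*(2 + w) (p(w) = (w - 17)*(w + 2) = (-17 + w)*(2 + w))
W(z) = -34 + z**2 - 15*z
W(296)/R = (-34 + 296**2 - 15*296)/86070 = (-34 + 87616 - 4440)*(1/86070) = 83142*(1/86070) = 13857/14345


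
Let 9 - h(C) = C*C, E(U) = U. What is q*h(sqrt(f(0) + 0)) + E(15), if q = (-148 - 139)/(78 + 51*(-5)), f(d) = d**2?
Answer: 1746/59 ≈ 29.593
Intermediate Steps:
q = 287/177 (q = -287/(78 - 255) = -287/(-177) = -287*(-1/177) = 287/177 ≈ 1.6215)
h(C) = 9 - C**2 (h(C) = 9 - C*C = 9 - C**2)
q*h(sqrt(f(0) + 0)) + E(15) = 287*(9 - (sqrt(0**2 + 0))**2)/177 + 15 = 287*(9 - (sqrt(0 + 0))**2)/177 + 15 = 287*(9 - (sqrt(0))**2)/177 + 15 = 287*(9 - 1*0**2)/177 + 15 = 287*(9 - 1*0)/177 + 15 = 287*(9 + 0)/177 + 15 = (287/177)*9 + 15 = 861/59 + 15 = 1746/59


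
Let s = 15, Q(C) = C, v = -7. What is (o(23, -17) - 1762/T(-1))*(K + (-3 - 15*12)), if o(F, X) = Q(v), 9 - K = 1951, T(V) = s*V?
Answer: -704225/3 ≈ -2.3474e+5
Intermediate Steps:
T(V) = 15*V
K = -1942 (K = 9 - 1*1951 = 9 - 1951 = -1942)
o(F, X) = -7
(o(23, -17) - 1762/T(-1))*(K + (-3 - 15*12)) = (-7 - 1762/(15*(-1)))*(-1942 + (-3 - 15*12)) = (-7 - 1762/(-15))*(-1942 + (-3 - 180)) = (-7 - 1762*(-1/15))*(-1942 - 183) = (-7 + 1762/15)*(-2125) = (1657/15)*(-2125) = -704225/3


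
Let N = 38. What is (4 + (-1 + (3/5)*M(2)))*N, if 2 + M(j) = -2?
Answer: 114/5 ≈ 22.800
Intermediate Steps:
M(j) = -4 (M(j) = -2 - 2 = -4)
(4 + (-1 + (3/5)*M(2)))*N = (4 + (-1 + (3/5)*(-4)))*38 = (4 + (-1 + (3*(⅕))*(-4)))*38 = (4 + (-1 + (⅗)*(-4)))*38 = (4 + (-1 - 12/5))*38 = (4 - 17/5)*38 = (⅗)*38 = 114/5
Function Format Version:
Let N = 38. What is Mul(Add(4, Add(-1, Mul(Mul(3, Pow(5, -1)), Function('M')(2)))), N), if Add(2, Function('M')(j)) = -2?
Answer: Rational(114, 5) ≈ 22.800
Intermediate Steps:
Function('M')(j) = -4 (Function('M')(j) = Add(-2, -2) = -4)
Mul(Add(4, Add(-1, Mul(Mul(3, Pow(5, -1)), Function('M')(2)))), N) = Mul(Add(4, Add(-1, Mul(Mul(3, Pow(5, -1)), -4))), 38) = Mul(Add(4, Add(-1, Mul(Mul(3, Rational(1, 5)), -4))), 38) = Mul(Add(4, Add(-1, Mul(Rational(3, 5), -4))), 38) = Mul(Add(4, Add(-1, Rational(-12, 5))), 38) = Mul(Add(4, Rational(-17, 5)), 38) = Mul(Rational(3, 5), 38) = Rational(114, 5)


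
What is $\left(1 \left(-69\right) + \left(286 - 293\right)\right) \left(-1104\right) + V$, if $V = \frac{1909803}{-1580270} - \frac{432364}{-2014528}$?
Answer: $\frac{33388133216459317}{397937270320} \approx 83903.0$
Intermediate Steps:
$V = - \frac{395512469963}{397937270320}$ ($V = 1909803 \left(- \frac{1}{1580270}\right) - - \frac{108091}{503632} = - \frac{1909803}{1580270} + \frac{108091}{503632} = - \frac{395512469963}{397937270320} \approx -0.99391$)
$\left(1 \left(-69\right) + \left(286 - 293\right)\right) \left(-1104\right) + V = \left(1 \left(-69\right) + \left(286 - 293\right)\right) \left(-1104\right) - \frac{395512469963}{397937270320} = \left(-69 - 7\right) \left(-1104\right) - \frac{395512469963}{397937270320} = \left(-76\right) \left(-1104\right) - \frac{395512469963}{397937270320} = 83904 - \frac{395512469963}{397937270320} = \frac{33388133216459317}{397937270320}$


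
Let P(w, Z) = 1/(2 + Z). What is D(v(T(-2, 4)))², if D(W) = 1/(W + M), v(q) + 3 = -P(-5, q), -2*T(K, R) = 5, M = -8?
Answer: 1/81 ≈ 0.012346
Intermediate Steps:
T(K, R) = -5/2 (T(K, R) = -½*5 = -5/2)
v(q) = -3 - 1/(2 + q)
D(W) = 1/(-8 + W) (D(W) = 1/(W - 8) = 1/(-8 + W))
D(v(T(-2, 4)))² = (1/(-8 + (-7 - 3*(-5/2))/(2 - 5/2)))² = (1/(-8 + (-7 + 15/2)/(-½)))² = (1/(-8 - 2*½))² = (1/(-8 - 1))² = (1/(-9))² = (-⅑)² = 1/81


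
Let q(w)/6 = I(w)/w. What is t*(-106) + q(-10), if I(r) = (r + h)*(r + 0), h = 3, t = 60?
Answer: -6402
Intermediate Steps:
I(r) = r*(3 + r) (I(r) = (r + 3)*(r + 0) = (3 + r)*r = r*(3 + r))
q(w) = 18 + 6*w (q(w) = 6*((w*(3 + w))/w) = 6*(3 + w) = 18 + 6*w)
t*(-106) + q(-10) = 60*(-106) + (18 + 6*(-10)) = -6360 + (18 - 60) = -6360 - 42 = -6402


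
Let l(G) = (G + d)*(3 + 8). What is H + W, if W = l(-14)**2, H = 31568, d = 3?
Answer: 46209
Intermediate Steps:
l(G) = 33 + 11*G (l(G) = (G + 3)*(3 + 8) = (3 + G)*11 = 33 + 11*G)
W = 14641 (W = (33 + 11*(-14))**2 = (33 - 154)**2 = (-121)**2 = 14641)
H + W = 31568 + 14641 = 46209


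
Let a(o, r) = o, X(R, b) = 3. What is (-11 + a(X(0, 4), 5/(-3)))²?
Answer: 64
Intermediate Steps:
(-11 + a(X(0, 4), 5/(-3)))² = (-11 + 3)² = (-8)² = 64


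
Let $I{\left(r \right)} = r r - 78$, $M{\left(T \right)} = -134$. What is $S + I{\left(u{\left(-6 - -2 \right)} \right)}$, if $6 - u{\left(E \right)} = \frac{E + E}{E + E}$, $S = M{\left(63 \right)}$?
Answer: $-187$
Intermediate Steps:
$S = -134$
$u{\left(E \right)} = 5$ ($u{\left(E \right)} = 6 - \frac{E + E}{E + E} = 6 - \frac{2 E}{2 E} = 6 - 2 E \frac{1}{2 E} = 6 - 1 = 5$)
$I{\left(r \right)} = -78 + r^{2}$ ($I{\left(r \right)} = r^{2} - 78 = -78 + r^{2}$)
$S + I{\left(u{\left(-6 - -2 \right)} \right)} = -134 - \left(78 - 5^{2}\right) = -134 + \left(-78 + 25\right) = -134 - 53 = -187$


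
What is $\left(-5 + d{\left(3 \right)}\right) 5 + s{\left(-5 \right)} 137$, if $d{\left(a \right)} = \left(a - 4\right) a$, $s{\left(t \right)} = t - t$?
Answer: $-40$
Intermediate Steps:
$s{\left(t \right)} = 0$
$d{\left(a \right)} = a \left(-4 + a\right)$ ($d{\left(a \right)} = \left(-4 + a\right) a = a \left(-4 + a\right)$)
$\left(-5 + d{\left(3 \right)}\right) 5 + s{\left(-5 \right)} 137 = \left(-5 + 3 \left(-4 + 3\right)\right) 5 + 0 \cdot 137 = \left(-5 + 3 \left(-1\right)\right) 5 + 0 = \left(-5 - 3\right) 5 + 0 = \left(-8\right) 5 + 0 = -40 + 0 = -40$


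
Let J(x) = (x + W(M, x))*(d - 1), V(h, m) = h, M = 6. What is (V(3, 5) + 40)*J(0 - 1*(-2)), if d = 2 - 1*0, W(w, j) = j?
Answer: 172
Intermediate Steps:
d = 2 (d = 2 + 0 = 2)
J(x) = 2*x (J(x) = (x + x)*(2 - 1) = (2*x)*1 = 2*x)
(V(3, 5) + 40)*J(0 - 1*(-2)) = (3 + 40)*(2*(0 - 1*(-2))) = 43*(2*(0 + 2)) = 43*(2*2) = 43*4 = 172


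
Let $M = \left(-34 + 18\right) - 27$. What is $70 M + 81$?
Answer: $-2929$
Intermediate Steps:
$M = -43$ ($M = -16 - 27 = -43$)
$70 M + 81 = 70 \left(-43\right) + 81 = -3010 + 81 = -2929$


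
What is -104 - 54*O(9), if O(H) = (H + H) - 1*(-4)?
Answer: -1292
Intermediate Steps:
O(H) = 4 + 2*H (O(H) = 2*H + 4 = 4 + 2*H)
-104 - 54*O(9) = -104 - 54*(4 + 2*9) = -104 - 54*(4 + 18) = -104 - 54*22 = -104 - 1188 = -1292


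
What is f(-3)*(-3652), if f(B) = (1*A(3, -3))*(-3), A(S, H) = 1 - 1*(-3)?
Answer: 43824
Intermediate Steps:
A(S, H) = 4 (A(S, H) = 1 + 3 = 4)
f(B) = -12 (f(B) = (1*4)*(-3) = 4*(-3) = -12)
f(-3)*(-3652) = -12*(-3652) = 43824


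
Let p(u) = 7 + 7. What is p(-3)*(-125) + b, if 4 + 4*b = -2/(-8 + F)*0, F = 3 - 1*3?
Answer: -1751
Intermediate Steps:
F = 0 (F = 3 - 3 = 0)
p(u) = 14
b = -1 (b = -1 + (-2/(-8 + 0)*0)/4 = -1 + (-2/(-8)*0)/4 = -1 + (-2*(-1/8)*0)/4 = -1 + ((1/4)*0)/4 = -1 + (1/4)*0 = -1 + 0 = -1)
p(-3)*(-125) + b = 14*(-125) - 1 = -1750 - 1 = -1751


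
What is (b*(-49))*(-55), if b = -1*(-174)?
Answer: 468930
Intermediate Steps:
b = 174
(b*(-49))*(-55) = (174*(-49))*(-55) = -8526*(-55) = 468930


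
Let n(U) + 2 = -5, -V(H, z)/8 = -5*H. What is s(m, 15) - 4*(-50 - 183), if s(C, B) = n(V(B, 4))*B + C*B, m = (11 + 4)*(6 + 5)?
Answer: 3302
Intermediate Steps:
V(H, z) = 40*H (V(H, z) = -(-40)*H = 40*H)
m = 165 (m = 15*11 = 165)
n(U) = -7 (n(U) = -2 - 5 = -7)
s(C, B) = -7*B + B*C (s(C, B) = -7*B + C*B = -7*B + B*C)
s(m, 15) - 4*(-50 - 183) = 15*(-7 + 165) - 4*(-50 - 183) = 15*158 - 4*(-233) = 2370 + 932 = 3302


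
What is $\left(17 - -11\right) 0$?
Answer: $0$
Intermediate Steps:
$\left(17 - -11\right) 0 = \left(17 + 11\right) 0 = 28 \cdot 0 = 0$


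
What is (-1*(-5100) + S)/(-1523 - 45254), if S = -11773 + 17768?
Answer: -11095/46777 ≈ -0.23719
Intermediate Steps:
S = 5995
(-1*(-5100) + S)/(-1523 - 45254) = (-1*(-5100) + 5995)/(-1523 - 45254) = (5100 + 5995)/(-46777) = 11095*(-1/46777) = -11095/46777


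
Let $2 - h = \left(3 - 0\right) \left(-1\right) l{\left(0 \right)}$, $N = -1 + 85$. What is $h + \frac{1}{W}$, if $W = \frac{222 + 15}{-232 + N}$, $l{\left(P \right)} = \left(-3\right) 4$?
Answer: $- \frac{8206}{237} \approx -34.624$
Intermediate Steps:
$N = 84$
$l{\left(P \right)} = -12$
$W = - \frac{237}{148}$ ($W = \frac{222 + 15}{-232 + 84} = \frac{237}{-148} = 237 \left(- \frac{1}{148}\right) = - \frac{237}{148} \approx -1.6014$)
$h = -34$ ($h = 2 - \left(3 - 0\right) \left(-1\right) \left(-12\right) = 2 - \left(3 + 0\right) \left(-1\right) \left(-12\right) = 2 - 3 \left(-1\right) \left(-12\right) = 2 - \left(-3\right) \left(-12\right) = 2 - 36 = -34$)
$h + \frac{1}{W} = -34 + \frac{1}{- \frac{237}{148}} = -34 - \frac{148}{237} = - \frac{8206}{237}$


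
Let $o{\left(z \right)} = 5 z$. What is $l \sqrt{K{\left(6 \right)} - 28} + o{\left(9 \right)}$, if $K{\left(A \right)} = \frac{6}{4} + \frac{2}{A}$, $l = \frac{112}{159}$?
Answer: $45 + \frac{56 i \sqrt{942}}{477} \approx 45.0 + 3.6033 i$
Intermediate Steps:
$l = \frac{112}{159}$ ($l = 112 \cdot \frac{1}{159} = \frac{112}{159} \approx 0.7044$)
$K{\left(A \right)} = \frac{3}{2} + \frac{2}{A}$ ($K{\left(A \right)} = 6 \cdot \frac{1}{4} + \frac{2}{A} = \frac{3}{2} + \frac{2}{A}$)
$l \sqrt{K{\left(6 \right)} - 28} + o{\left(9 \right)} = \frac{112 \sqrt{\left(\frac{3}{2} + \frac{2}{6}\right) - 28}}{159} + 5 \cdot 9 = \frac{112 \sqrt{\left(\frac{3}{2} + 2 \cdot \frac{1}{6}\right) - 28}}{159} + 45 = \frac{112 \sqrt{\left(\frac{3}{2} + \frac{1}{3}\right) - 28}}{159} + 45 = \frac{112 \sqrt{\frac{11}{6} - 28}}{159} + 45 = \frac{112 \sqrt{- \frac{157}{6}}}{159} + 45 = \frac{112 \frac{i \sqrt{942}}{6}}{159} + 45 = \frac{56 i \sqrt{942}}{477} + 45 = 45 + \frac{56 i \sqrt{942}}{477}$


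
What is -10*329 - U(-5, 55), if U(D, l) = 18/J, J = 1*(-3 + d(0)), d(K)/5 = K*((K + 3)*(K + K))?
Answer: -3284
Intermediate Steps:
d(K) = 10*K²*(3 + K) (d(K) = 5*(K*((K + 3)*(K + K))) = 5*(K*((3 + K)*(2*K))) = 5*(K*(2*K*(3 + K))) = 5*(2*K²*(3 + K)) = 10*K²*(3 + K))
J = -3 (J = 1*(-3 + 10*0²*(3 + 0)) = 1*(-3 + 10*0*3) = 1*(-3 + 0) = 1*(-3) = -3)
U(D, l) = -6 (U(D, l) = 18/(-3) = 18*(-⅓) = -6)
-10*329 - U(-5, 55) = -10*329 - 1*(-6) = -3290 + 6 = -3284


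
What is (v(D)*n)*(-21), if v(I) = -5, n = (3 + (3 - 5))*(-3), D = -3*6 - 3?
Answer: -315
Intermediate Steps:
D = -21 (D = -18 - 3 = -21)
n = -3 (n = (3 - 2)*(-3) = 1*(-3) = -3)
(v(D)*n)*(-21) = -5*(-3)*(-21) = 15*(-21) = -315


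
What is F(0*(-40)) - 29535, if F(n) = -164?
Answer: -29699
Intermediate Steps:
F(0*(-40)) - 29535 = -164 - 29535 = -29699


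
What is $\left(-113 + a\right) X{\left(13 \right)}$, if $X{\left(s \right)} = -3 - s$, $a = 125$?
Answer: $-192$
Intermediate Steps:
$\left(-113 + a\right) X{\left(13 \right)} = \left(-113 + 125\right) \left(-3 - 13\right) = 12 \left(-3 - 13\right) = 12 \left(-16\right) = -192$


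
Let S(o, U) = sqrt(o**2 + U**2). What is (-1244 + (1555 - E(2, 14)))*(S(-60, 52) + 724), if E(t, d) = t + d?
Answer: 213580 + 1180*sqrt(394) ≈ 2.3700e+5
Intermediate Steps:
E(t, d) = d + t
S(o, U) = sqrt(U**2 + o**2)
(-1244 + (1555 - E(2, 14)))*(S(-60, 52) + 724) = (-1244 + (1555 - (14 + 2)))*(sqrt(52**2 + (-60)**2) + 724) = (-1244 + (1555 - 1*16))*(sqrt(2704 + 3600) + 724) = (-1244 + (1555 - 16))*(sqrt(6304) + 724) = (-1244 + 1539)*(4*sqrt(394) + 724) = 295*(724 + 4*sqrt(394)) = 213580 + 1180*sqrt(394)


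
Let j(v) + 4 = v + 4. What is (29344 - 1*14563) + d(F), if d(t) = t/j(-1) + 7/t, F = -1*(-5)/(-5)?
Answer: 14775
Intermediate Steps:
j(v) = v (j(v) = -4 + (v + 4) = -4 + (4 + v) = v)
F = -1 (F = 5*(-⅕) = -1)
d(t) = -t + 7/t (d(t) = t/(-1) + 7/t = t*(-1) + 7/t = -t + 7/t)
(29344 - 1*14563) + d(F) = (29344 - 1*14563) + (-1*(-1) + 7/(-1)) = (29344 - 14563) + (1 + 7*(-1)) = 14781 + (1 - 7) = 14781 - 6 = 14775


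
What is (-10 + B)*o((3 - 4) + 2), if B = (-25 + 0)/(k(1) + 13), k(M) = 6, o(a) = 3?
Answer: -645/19 ≈ -33.947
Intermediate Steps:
B = -25/19 (B = (-25 + 0)/(6 + 13) = -25/19 ≈ -1.3158)
(-10 + B)*o((3 - 4) + 2) = (-10 - 25/19)*3 = -215/19*3 = -645/19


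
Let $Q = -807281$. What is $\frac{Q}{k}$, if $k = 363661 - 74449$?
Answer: $- \frac{807281}{289212} \approx -2.7913$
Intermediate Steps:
$k = 289212$
$\frac{Q}{k} = - \frac{807281}{289212}$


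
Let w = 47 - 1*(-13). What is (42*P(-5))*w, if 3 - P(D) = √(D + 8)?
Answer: 7560 - 2520*√3 ≈ 3195.2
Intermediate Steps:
P(D) = 3 - √(8 + D) (P(D) = 3 - √(D + 8) = 3 - √(8 + D))
w = 60 (w = 47 + 13 = 60)
(42*P(-5))*w = (42*(3 - √(8 - 5)))*60 = (42*(3 - √3))*60 = (126 - 42*√3)*60 = 7560 - 2520*√3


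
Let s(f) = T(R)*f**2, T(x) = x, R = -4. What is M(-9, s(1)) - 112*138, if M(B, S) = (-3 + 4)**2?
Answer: -15455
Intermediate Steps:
s(f) = -4*f**2
M(B, S) = 1 (M(B, S) = 1**2 = 1)
M(-9, s(1)) - 112*138 = 1 - 112*138 = 1 - 15456 = -15455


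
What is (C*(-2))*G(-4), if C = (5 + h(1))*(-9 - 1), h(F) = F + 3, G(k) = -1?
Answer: -180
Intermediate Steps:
h(F) = 3 + F
C = -90 (C = (5 + (3 + 1))*(-9 - 1) = (5 + 4)*(-10) = 9*(-10) = -90)
(C*(-2))*G(-4) = -90*(-2)*(-1) = 180*(-1) = -180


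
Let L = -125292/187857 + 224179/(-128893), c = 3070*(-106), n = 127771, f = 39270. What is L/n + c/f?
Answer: -532687409450962375/64281811289872253 ≈ -8.2867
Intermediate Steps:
c = -325420
L = -19420952053/8071150767 (L = -125292*1/187857 + 224179*(-1/128893) = -41764/62619 - 224179/128893 = -19420952053/8071150767 ≈ -2.4062)
L/n + c/f = -19420952053/8071150767/127771 - 325420/39270 = -19420952053/8071150767*1/127771 - 325420*1/39270 = -19420952053/1031259004650357 - 32542/3927 = -532687409450962375/64281811289872253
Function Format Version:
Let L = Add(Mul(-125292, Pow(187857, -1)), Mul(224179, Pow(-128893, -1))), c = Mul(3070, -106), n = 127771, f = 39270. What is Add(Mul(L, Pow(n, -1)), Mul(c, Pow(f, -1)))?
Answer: Rational(-532687409450962375, 64281811289872253) ≈ -8.2867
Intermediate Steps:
c = -325420
L = Rational(-19420952053, 8071150767) (L = Add(Mul(-125292, Rational(1, 187857)), Mul(224179, Rational(-1, 128893))) = Add(Rational(-41764, 62619), Rational(-224179, 128893)) = Rational(-19420952053, 8071150767) ≈ -2.4062)
Add(Mul(L, Pow(n, -1)), Mul(c, Pow(f, -1))) = Add(Mul(Rational(-19420952053, 8071150767), Pow(127771, -1)), Mul(-325420, Pow(39270, -1))) = Add(Mul(Rational(-19420952053, 8071150767), Rational(1, 127771)), Mul(-325420, Rational(1, 39270))) = Add(Rational(-19420952053, 1031259004650357), Rational(-32542, 3927)) = Rational(-532687409450962375, 64281811289872253)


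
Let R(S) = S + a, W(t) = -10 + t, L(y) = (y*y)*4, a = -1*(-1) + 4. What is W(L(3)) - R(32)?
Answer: -11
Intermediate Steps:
a = 5 (a = 1 + 4 = 5)
L(y) = 4*y² (L(y) = y²*4 = 4*y²)
R(S) = 5 + S (R(S) = S + 5 = 5 + S)
W(L(3)) - R(32) = (-10 + 4*3²) - (5 + 32) = (-10 + 4*9) - 1*37 = (-10 + 36) - 37 = 26 - 37 = -11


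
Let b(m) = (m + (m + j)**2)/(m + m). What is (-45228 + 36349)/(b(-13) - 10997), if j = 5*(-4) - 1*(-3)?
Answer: 230854/286809 ≈ 0.80490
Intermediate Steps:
j = -17 (j = -20 + 3 = -17)
b(m) = (m + (-17 + m)**2)/(2*m) (b(m) = (m + (m - 17)**2)/(m + m) = (m + (-17 + m)**2)/((2*m)) = (m + (-17 + m)**2)*(1/(2*m)) = (m + (-17 + m)**2)/(2*m))
(-45228 + 36349)/(b(-13) - 10997) = (-45228 + 36349)/((1/2)*(-13 + (-17 - 13)**2)/(-13) - 10997) = -8879/((1/2)*(-1/13)*(-13 + (-30)**2) - 10997) = -8879/((1/2)*(-1/13)*(-13 + 900) - 10997) = -8879/((1/2)*(-1/13)*887 - 10997) = -8879/(-887/26 - 10997) = -8879/(-286809/26) = -8879*(-26/286809) = 230854/286809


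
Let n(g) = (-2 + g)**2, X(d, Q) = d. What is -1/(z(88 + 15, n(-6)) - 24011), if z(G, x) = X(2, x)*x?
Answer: 1/23883 ≈ 4.1871e-5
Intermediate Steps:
z(G, x) = 2*x
-1/(z(88 + 15, n(-6)) - 24011) = -1/(2*(-2 - 6)**2 - 24011) = -1/(2*(-8)**2 - 24011) = -1/(2*64 - 24011) = -1/(128 - 24011) = -1/(-23883) = -1*(-1/23883) = 1/23883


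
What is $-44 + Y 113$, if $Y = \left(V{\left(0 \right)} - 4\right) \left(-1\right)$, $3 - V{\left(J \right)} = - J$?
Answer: $69$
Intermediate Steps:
$V{\left(J \right)} = 3 + J$ ($V{\left(J \right)} = 3 - - J = 3 + J$)
$Y = 1$ ($Y = \left(\left(3 + 0\right) - 4\right) \left(-1\right) = \left(3 - 4\right) \left(-1\right) = \left(-1\right) \left(-1\right) = 1$)
$-44 + Y 113 = -44 + 1 \cdot 113 = -44 + 113 = 69$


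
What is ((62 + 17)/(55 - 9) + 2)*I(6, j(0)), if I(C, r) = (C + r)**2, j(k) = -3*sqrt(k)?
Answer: 3078/23 ≈ 133.83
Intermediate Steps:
((62 + 17)/(55 - 9) + 2)*I(6, j(0)) = ((62 + 17)/(55 - 9) + 2)*(6 - 3*sqrt(0))**2 = (79/46 + 2)*(6 - 3*0)**2 = (79*(1/46) + 2)*(6 + 0)**2 = (79/46 + 2)*6**2 = (171/46)*36 = 3078/23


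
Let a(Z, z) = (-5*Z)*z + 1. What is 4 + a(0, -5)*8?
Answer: 12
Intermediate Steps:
a(Z, z) = 1 - 5*Z*z (a(Z, z) = -5*Z*z + 1 = 1 - 5*Z*z)
4 + a(0, -5)*8 = 4 + (1 - 5*0*(-5))*8 = 4 + (1 + 0)*8 = 4 + 1*8 = 4 + 8 = 12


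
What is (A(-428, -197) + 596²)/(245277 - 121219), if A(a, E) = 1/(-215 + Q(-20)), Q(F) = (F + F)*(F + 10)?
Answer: 65714961/22950730 ≈ 2.8633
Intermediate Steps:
Q(F) = 2*F*(10 + F) (Q(F) = (2*F)*(10 + F) = 2*F*(10 + F))
A(a, E) = 1/185 (A(a, E) = 1/(-215 + 2*(-20)*(10 - 20)) = 1/(-215 + 2*(-20)*(-10)) = 1/(-215 + 400) = 1/185)
(A(-428, -197) + 596²)/(245277 - 121219) = (1/185 + 596²)/(245277 - 121219) = (1/185 + 355216)/124058 = (65714961/185)*(1/124058) = 65714961/22950730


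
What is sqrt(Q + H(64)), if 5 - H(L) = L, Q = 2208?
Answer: sqrt(2149) ≈ 46.357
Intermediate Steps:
H(L) = 5 - L
sqrt(Q + H(64)) = sqrt(2208 + (5 - 1*64)) = sqrt(2208 + (5 - 64)) = sqrt(2208 - 59) = sqrt(2149)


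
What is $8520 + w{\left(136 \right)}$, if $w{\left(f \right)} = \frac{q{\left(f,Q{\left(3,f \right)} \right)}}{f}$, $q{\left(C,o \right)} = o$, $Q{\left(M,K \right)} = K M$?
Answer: $8523$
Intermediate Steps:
$w{\left(f \right)} = 3$ ($w{\left(f \right)} = \frac{f 3}{f} = \frac{3 f}{f} = 3$)
$8520 + w{\left(136 \right)} = 8520 + 3 = 8523$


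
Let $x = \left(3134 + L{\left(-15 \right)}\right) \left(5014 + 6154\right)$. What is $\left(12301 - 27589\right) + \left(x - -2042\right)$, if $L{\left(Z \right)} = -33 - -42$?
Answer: $35087778$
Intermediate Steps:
$L{\left(Z \right)} = 9$ ($L{\left(Z \right)} = -33 + 42 = 9$)
$x = 35101024$ ($x = \left(3134 + 9\right) \left(5014 + 6154\right) = 3143 \cdot 11168 = 35101024$)
$\left(12301 - 27589\right) + \left(x - -2042\right) = \left(12301 - 27589\right) + \left(35101024 - -2042\right) = -15288 + \left(35101024 + 2042\right) = -15288 + 35103066 = 35087778$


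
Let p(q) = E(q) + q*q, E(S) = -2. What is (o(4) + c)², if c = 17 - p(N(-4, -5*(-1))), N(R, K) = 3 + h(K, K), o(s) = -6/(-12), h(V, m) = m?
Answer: 7921/4 ≈ 1980.3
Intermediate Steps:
o(s) = ½ (o(s) = -6*(-1/12) = ½)
N(R, K) = 3 + K
p(q) = -2 + q² (p(q) = -2 + q*q = -2 + q²)
c = -45 (c = 17 - (-2 + (3 - 5*(-1))²) = 17 - (-2 + (3 + 5)²) = 17 - (-2 + 8²) = 17 - (-2 + 64) = 17 - 1*62 = 17 - 62 = -45)
(o(4) + c)² = (½ - 45)² = (-89/2)² = 7921/4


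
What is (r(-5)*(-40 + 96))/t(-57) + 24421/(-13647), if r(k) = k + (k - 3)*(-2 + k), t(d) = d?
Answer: -13455943/259293 ≈ -51.895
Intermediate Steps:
r(k) = k + (-3 + k)*(-2 + k)
(r(-5)*(-40 + 96))/t(-57) + 24421/(-13647) = ((6 + (-5)**2 - 4*(-5))*(-40 + 96))/(-57) + 24421/(-13647) = ((6 + 25 + 20)*56)*(-1/57) + 24421*(-1/13647) = (51*56)*(-1/57) - 24421/13647 = 2856*(-1/57) - 24421/13647 = -952/19 - 24421/13647 = -13455943/259293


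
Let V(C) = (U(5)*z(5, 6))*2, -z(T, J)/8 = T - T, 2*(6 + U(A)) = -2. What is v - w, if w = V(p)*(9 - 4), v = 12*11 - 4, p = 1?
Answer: 128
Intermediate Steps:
U(A) = -7 (U(A) = -6 + (1/2)*(-2) = -6 - 1 = -7)
z(T, J) = 0 (z(T, J) = -8*(T - T) = -8*0 = 0)
V(C) = 0 (V(C) = -7*0*2 = 0*2 = 0)
v = 128 (v = 132 - 4 = 128)
w = 0 (w = 0*(9 - 4) = 0*5 = 0)
v - w = 128 - 1*0 = 128 + 0 = 128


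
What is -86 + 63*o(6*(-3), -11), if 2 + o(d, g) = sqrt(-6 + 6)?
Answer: -212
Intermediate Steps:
o(d, g) = -2 (o(d, g) = -2 + sqrt(-6 + 6) = -2 + sqrt(0) = -2 + 0 = -2)
-86 + 63*o(6*(-3), -11) = -86 + 63*(-2) = -86 - 126 = -212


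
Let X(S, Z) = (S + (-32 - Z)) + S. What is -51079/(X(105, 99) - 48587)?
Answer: 51079/48508 ≈ 1.0530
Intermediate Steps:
X(S, Z) = -32 - Z + 2*S (X(S, Z) = (-32 + S - Z) + S = -32 - Z + 2*S)
-51079/(X(105, 99) - 48587) = -51079/((-32 - 1*99 + 2*105) - 48587) = -51079/((-32 - 99 + 210) - 48587) = -51079/(79 - 48587) = -51079/(-48508) = -51079*(-1/48508) = 51079/48508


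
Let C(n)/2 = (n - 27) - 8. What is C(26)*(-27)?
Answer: 486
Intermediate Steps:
C(n) = -70 + 2*n (C(n) = 2*((n - 27) - 8) = 2*((-27 + n) - 8) = 2*(-35 + n) = -70 + 2*n)
C(26)*(-27) = (-70 + 2*26)*(-27) = (-70 + 52)*(-27) = -18*(-27) = 486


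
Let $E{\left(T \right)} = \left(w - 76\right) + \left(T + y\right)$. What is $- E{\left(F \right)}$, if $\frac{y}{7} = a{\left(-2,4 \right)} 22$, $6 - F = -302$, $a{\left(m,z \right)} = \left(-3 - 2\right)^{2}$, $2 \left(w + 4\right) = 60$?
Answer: $-4108$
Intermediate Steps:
$w = 26$ ($w = -4 + \frac{1}{2} \cdot 60 = -4 + 30 = 26$)
$a{\left(m,z \right)} = 25$ ($a{\left(m,z \right)} = \left(-5\right)^{2} = 25$)
$F = 308$ ($F = 6 - -302 = 6 + 302 = 308$)
$y = 3850$ ($y = 7 \cdot 25 \cdot 22 = 7 \cdot 550 = 3850$)
$E{\left(T \right)} = 3800 + T$ ($E{\left(T \right)} = \left(26 - 76\right) + \left(T + 3850\right) = -50 + \left(3850 + T\right) = 3800 + T$)
$- E{\left(F \right)} = - (3800 + 308) = \left(-1\right) 4108 = -4108$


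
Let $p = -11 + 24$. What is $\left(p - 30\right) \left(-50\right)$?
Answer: $850$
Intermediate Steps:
$p = 13$
$\left(p - 30\right) \left(-50\right) = \left(13 - 30\right) \left(-50\right) = \left(-17\right) \left(-50\right) = 850$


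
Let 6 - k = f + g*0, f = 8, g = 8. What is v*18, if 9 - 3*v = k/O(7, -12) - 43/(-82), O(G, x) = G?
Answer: 15087/287 ≈ 52.568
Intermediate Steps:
k = -2 (k = 6 - (8 + 8*0) = 6 - (8 + 0) = 6 - 1*8 = 6 - 8 = -2)
v = 5029/1722 (v = 3 - (-2/7 - 43/(-82))/3 = 3 - (-2*⅐ - 43*(-1/82))/3 = 3 - (-2/7 + 43/82)/3 = 3 - ⅓*137/574 = 3 - 137/1722 = 5029/1722 ≈ 2.9204)
v*18 = (5029/1722)*18 = 15087/287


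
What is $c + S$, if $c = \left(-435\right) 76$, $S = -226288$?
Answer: $-259348$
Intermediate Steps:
$c = -33060$
$c + S = -33060 - 226288 = -259348$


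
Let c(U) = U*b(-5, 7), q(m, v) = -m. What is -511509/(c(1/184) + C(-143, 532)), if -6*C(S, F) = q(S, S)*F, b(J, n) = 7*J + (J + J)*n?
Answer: 282352968/6999307 ≈ 40.340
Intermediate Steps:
b(J, n) = 7*J + 2*J*n (b(J, n) = 7*J + (2*J)*n = 7*J + 2*J*n)
c(U) = -105*U (c(U) = U*(-5*(7 + 2*7)) = U*(-5*(7 + 14)) = U*(-5*21) = U*(-105) = -105*U)
C(S, F) = F*S/6 (C(S, F) = -(-S)*F/6 = -(-1)*F*S/6 = F*S/6)
-511509/(c(1/184) + C(-143, 532)) = -511509/(-105/184 + (1/6)*532*(-143)) = -511509/(-105*1/184 - 38038/3) = -511509/(-105/184 - 38038/3) = -511509/(-6999307/552) = -511509*(-552/6999307) = 282352968/6999307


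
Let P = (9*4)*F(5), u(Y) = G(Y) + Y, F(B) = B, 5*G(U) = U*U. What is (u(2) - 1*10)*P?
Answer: -1296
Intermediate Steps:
G(U) = U**2/5 (G(U) = (U*U)/5 = U**2/5)
u(Y) = Y + Y**2/5 (u(Y) = Y**2/5 + Y = Y + Y**2/5)
P = 180 (P = (9*4)*5 = 36*5 = 180)
(u(2) - 1*10)*P = ((1/5)*2*(5 + 2) - 1*10)*180 = ((1/5)*2*7 - 10)*180 = (14/5 - 10)*180 = -36/5*180 = -1296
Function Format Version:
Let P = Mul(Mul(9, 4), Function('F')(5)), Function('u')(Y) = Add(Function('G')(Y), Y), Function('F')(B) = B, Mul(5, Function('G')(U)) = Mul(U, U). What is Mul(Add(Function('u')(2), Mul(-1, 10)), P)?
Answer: -1296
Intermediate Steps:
Function('G')(U) = Mul(Rational(1, 5), Pow(U, 2)) (Function('G')(U) = Mul(Rational(1, 5), Mul(U, U)) = Mul(Rational(1, 5), Pow(U, 2)))
Function('u')(Y) = Add(Y, Mul(Rational(1, 5), Pow(Y, 2))) (Function('u')(Y) = Add(Mul(Rational(1, 5), Pow(Y, 2)), Y) = Add(Y, Mul(Rational(1, 5), Pow(Y, 2))))
P = 180 (P = Mul(Mul(9, 4), 5) = Mul(36, 5) = 180)
Mul(Add(Function('u')(2), Mul(-1, 10)), P) = Mul(Add(Mul(Rational(1, 5), 2, Add(5, 2)), Mul(-1, 10)), 180) = Mul(Add(Mul(Rational(1, 5), 2, 7), -10), 180) = Mul(Add(Rational(14, 5), -10), 180) = Mul(Rational(-36, 5), 180) = -1296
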